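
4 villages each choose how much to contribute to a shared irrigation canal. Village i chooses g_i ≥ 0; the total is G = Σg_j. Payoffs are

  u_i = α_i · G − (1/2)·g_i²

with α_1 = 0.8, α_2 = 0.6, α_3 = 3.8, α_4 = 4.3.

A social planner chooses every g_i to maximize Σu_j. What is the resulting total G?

Planner FOC: ∂(Σu_j)/∂g_i = (Σα_j) − g_i = 0, so g_i^SO = Σα_j = 9.5 for every i; G^SO = 38.

38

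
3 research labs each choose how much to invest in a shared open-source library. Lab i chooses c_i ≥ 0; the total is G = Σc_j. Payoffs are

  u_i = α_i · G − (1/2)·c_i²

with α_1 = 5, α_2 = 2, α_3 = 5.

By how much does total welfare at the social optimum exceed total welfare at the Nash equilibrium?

99

Lab i's FOC: ∂u_i/∂c_i = α_i − c_i = 0, so c_i* = α_i.
NE contributions = (5, 2, 5); G = 12.
W^NE = (Σα)·G − ½Σα_i² = 12² − ½·54 = 117.
Planner sets c_i = Σα_j = 12 for every i, so G^SO = 3·12 = 36.
W^SO = (Σα)·G^SO − ½·3·(Σα)² = (3/2)·12² = 216.
Deadweight loss = W^SO − W^NE = 99.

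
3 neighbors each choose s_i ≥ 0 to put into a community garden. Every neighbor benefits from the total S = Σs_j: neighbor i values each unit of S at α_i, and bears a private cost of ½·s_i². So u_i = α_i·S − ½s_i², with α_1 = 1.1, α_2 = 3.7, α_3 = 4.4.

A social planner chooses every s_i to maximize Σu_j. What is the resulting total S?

27.6

Planner FOC: ∂(Σu_j)/∂s_i = (Σα_j) − s_i = 0, so s_i^SO = Σα_j = 9.2 for every i; S^SO = 27.6.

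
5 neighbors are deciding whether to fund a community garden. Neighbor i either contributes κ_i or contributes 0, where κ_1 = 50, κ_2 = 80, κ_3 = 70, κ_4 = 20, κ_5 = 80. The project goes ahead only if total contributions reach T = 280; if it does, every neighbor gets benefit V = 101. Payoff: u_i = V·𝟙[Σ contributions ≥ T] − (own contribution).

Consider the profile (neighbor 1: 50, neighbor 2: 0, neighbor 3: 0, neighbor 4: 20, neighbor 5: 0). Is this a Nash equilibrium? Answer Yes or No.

No

Total = 70 < 280: not provided.
Neighbor 1 (pledges 50, payoff -50): dropping to 0 → total 20, payoff 0. Profitable deviation.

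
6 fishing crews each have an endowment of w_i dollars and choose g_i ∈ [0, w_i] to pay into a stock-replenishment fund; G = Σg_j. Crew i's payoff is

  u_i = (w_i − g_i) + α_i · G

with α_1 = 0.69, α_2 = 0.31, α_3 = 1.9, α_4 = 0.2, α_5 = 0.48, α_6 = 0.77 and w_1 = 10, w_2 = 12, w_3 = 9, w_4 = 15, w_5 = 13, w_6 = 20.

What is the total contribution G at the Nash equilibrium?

∂u_i/∂g_i = α_i − 1, so crew i contributes w_i if α_i > 1, else 0.
α_i > 1 for i ∈ {3}; NE contributions (0, 0, 9, 0, 0, 0), G = 9.

9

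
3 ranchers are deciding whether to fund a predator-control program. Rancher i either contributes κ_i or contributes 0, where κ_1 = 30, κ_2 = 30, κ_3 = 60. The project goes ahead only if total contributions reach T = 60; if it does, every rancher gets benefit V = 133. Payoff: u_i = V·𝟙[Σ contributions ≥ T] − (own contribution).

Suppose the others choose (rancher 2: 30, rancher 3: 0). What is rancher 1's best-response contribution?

30

Others' total = 30. Contributing 30 brings total to 60 ≥ 60: gain V − κ_1 = 103.
Best response: 30.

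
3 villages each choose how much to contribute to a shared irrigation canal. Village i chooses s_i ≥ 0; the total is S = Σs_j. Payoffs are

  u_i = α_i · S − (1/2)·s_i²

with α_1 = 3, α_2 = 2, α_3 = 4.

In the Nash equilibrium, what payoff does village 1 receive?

Village i's FOC: ∂u_i/∂s_i = α_i − s_i = 0, so s_i* = α_i.
NE contributions = (3, 2, 4); S = 9.
u_1 = α_1·S − ½·(s_1)² = 3·9 − ½·3² = 22.5.

22.5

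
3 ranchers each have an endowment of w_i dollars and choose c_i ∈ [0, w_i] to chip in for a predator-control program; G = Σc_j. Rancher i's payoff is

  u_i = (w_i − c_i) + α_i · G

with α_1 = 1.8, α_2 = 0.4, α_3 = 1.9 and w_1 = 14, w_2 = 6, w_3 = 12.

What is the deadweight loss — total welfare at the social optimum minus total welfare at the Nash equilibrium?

∂u_i/∂c_i = α_i − 1, so rancher i contributes w_i if α_i > 1, else 0.
α_i > 1 for i ∈ {1, 3}; NE contributions (14, 0, 12), G = 26.
W^NE = Σw_i − G^NE + (Σα_i)·G^NE = 32 + 3.1·26 = 112.6.
Planner: ∂(Σu_j)/∂c_i = Σα_j − 1 = 3.1 > 0, so everyone contributes w_i; G^SO = 32, W^SO = 32 + 3.1·32 = 131.2.
Deadweight loss = 18.6.

18.6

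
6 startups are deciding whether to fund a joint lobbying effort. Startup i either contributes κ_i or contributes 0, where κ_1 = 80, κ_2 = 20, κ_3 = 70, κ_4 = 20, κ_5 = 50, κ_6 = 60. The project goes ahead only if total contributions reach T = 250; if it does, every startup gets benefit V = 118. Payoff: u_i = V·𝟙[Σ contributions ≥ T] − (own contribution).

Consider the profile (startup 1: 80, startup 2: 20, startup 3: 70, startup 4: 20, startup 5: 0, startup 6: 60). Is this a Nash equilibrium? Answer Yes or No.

Yes

Total = 250 ≥ 250: provided.
Startup 1 (pledges 80, payoff 38): dropping to 0 → total 170, payoff 0. No gain.
Startup 2 (pledges 20, payoff 98): dropping to 0 → total 230, payoff 0. No gain.
Startup 3 (pledges 70, payoff 48): dropping to 0 → total 180, payoff 0. No gain.
Startup 4 (pledges 20, payoff 98): dropping to 0 → total 230, payoff 0. No gain.
Startup 5 (pledges 0, payoff 118): pledging 50 → total 300, payoff 68. No gain.
Startup 6 (pledges 60, payoff 58): dropping to 0 → total 190, payoff 0. No gain.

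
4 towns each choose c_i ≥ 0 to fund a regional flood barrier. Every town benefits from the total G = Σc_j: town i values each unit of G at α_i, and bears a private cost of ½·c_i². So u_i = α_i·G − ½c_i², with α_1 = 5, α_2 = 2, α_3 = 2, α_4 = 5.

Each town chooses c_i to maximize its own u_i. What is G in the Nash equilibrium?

Town i's FOC: ∂u_i/∂c_i = α_i − c_i = 0, so c_i* = α_i.
NE contributions = (5, 2, 2, 5); G = 14.

14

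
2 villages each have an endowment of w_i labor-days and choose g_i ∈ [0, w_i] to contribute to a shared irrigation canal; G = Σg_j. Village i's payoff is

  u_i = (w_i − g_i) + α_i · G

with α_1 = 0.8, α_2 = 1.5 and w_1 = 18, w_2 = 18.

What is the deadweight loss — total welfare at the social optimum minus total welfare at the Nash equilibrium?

23.4

∂u_i/∂g_i = α_i − 1, so village i contributes w_i if α_i > 1, else 0.
α_i > 1 for i ∈ {2}; NE contributions (0, 18), G = 18.
W^NE = Σw_i − G^NE + (Σα_i)·G^NE = 36 + 1.3·18 = 59.4.
Planner: ∂(Σu_j)/∂g_i = Σα_j − 1 = 1.3 > 0, so everyone contributes w_i; G^SO = 36, W^SO = 36 + 1.3·36 = 82.8.
Deadweight loss = 23.4.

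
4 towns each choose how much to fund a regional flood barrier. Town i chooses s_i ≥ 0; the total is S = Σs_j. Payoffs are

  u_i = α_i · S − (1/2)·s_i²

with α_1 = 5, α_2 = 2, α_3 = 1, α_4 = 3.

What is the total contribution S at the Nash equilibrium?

11

Town i's FOC: ∂u_i/∂s_i = α_i − s_i = 0, so s_i* = α_i.
NE contributions = (5, 2, 1, 3); S = 11.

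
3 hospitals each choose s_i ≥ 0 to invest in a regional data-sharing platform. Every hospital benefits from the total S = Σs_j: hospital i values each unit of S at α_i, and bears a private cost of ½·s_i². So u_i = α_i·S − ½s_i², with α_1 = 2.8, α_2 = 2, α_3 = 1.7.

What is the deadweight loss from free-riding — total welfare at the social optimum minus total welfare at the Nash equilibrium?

28.49

Hospital i's FOC: ∂u_i/∂s_i = α_i − s_i = 0, so s_i* = α_i.
NE contributions = (2.8, 2, 1.7); S = 6.5.
W^NE = (Σα)·S − ½Σα_i² = 6.5² − ½·14.73 = 34.885.
Planner sets s_i = Σα_j = 6.5 for every i, so S^SO = 3·6.5 = 19.5.
W^SO = (Σα)·S^SO − ½·3·(Σα)² = (3/2)·6.5² = 63.375.
Deadweight loss = W^SO − W^NE = 28.49.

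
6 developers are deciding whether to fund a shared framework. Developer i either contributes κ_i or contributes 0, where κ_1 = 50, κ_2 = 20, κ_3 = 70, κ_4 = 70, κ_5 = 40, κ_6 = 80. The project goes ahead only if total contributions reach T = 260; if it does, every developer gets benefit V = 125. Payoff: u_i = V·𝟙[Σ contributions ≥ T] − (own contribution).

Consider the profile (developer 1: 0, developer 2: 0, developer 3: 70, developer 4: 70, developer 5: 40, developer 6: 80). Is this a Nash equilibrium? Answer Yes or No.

Total = 260 ≥ 260: provided.
Developer 1 (pledges 0, payoff 125): pledging 50 → total 310, payoff 75. No gain.
Developer 2 (pledges 0, payoff 125): pledging 20 → total 280, payoff 105. No gain.
Developer 3 (pledges 70, payoff 55): dropping to 0 → total 190, payoff 0. No gain.
Developer 4 (pledges 70, payoff 55): dropping to 0 → total 190, payoff 0. No gain.
Developer 5 (pledges 40, payoff 85): dropping to 0 → total 220, payoff 0. No gain.
Developer 6 (pledges 80, payoff 45): dropping to 0 → total 180, payoff 0. No gain.

Yes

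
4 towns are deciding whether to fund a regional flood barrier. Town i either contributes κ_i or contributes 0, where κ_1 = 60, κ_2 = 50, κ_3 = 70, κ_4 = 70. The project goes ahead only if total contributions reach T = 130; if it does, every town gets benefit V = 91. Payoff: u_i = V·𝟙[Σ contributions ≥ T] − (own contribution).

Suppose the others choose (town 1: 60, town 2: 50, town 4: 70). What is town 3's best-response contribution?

0

Others' total = 180 ≥ 130; contributing adds cost 70 for no extra benefit.
Best response: 0.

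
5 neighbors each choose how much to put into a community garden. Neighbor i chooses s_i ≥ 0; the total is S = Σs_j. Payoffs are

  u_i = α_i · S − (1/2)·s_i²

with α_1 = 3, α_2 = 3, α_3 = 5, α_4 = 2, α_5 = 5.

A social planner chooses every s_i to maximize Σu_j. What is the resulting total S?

90

Planner FOC: ∂(Σu_j)/∂s_i = (Σα_j) − s_i = 0, so s_i^SO = Σα_j = 18 for every i; S^SO = 90.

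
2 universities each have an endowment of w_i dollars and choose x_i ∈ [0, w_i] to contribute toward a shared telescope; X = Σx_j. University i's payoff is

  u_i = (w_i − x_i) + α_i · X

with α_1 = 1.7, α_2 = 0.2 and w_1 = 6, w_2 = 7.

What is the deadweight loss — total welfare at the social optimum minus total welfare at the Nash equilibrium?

∂u_i/∂x_i = α_i − 1, so university i contributes w_i if α_i > 1, else 0.
α_i > 1 for i ∈ {1}; NE contributions (6, 0), X = 6.
W^NE = Σw_i − X^NE + (Σα_i)·X^NE = 13 + 0.9·6 = 18.4.
Planner: ∂(Σu_j)/∂x_i = Σα_j − 1 = 0.9 > 0, so everyone contributes w_i; X^SO = 13, W^SO = 13 + 0.9·13 = 24.7.
Deadweight loss = 6.3.

6.3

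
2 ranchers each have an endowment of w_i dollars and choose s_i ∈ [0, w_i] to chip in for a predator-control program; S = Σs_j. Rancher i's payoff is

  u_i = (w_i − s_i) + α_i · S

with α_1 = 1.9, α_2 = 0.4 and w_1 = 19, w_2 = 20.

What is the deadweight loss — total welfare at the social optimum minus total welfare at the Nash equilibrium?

∂u_i/∂s_i = α_i − 1, so rancher i contributes w_i if α_i > 1, else 0.
α_i > 1 for i ∈ {1}; NE contributions (19, 0), S = 19.
W^NE = Σw_i − S^NE + (Σα_i)·S^NE = 39 + 1.3·19 = 63.7.
Planner: ∂(Σu_j)/∂s_i = Σα_j − 1 = 1.3 > 0, so everyone contributes w_i; S^SO = 39, W^SO = 39 + 1.3·39 = 89.7.
Deadweight loss = 26.

26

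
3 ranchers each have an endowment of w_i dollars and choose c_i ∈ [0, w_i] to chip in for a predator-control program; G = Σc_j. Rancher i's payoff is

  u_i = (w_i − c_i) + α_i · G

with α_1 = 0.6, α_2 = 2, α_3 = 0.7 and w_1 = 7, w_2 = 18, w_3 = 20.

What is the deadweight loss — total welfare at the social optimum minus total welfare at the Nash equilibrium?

62.1

∂u_i/∂c_i = α_i − 1, so rancher i contributes w_i if α_i > 1, else 0.
α_i > 1 for i ∈ {2}; NE contributions (0, 18, 0), G = 18.
W^NE = Σw_i − G^NE + (Σα_i)·G^NE = 45 + 2.3·18 = 86.4.
Planner: ∂(Σu_j)/∂c_i = Σα_j − 1 = 2.3 > 0, so everyone contributes w_i; G^SO = 45, W^SO = 45 + 2.3·45 = 148.5.
Deadweight loss = 62.1.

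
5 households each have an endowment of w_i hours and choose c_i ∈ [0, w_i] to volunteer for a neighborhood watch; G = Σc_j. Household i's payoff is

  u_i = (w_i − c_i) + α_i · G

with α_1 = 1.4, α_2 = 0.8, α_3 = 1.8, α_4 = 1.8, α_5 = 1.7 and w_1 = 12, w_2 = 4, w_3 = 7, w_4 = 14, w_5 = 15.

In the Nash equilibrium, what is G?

∂u_i/∂c_i = α_i − 1, so household i contributes w_i if α_i > 1, else 0.
α_i > 1 for i ∈ {1, 3, 4, 5}; NE contributions (12, 0, 7, 14, 15), G = 48.

48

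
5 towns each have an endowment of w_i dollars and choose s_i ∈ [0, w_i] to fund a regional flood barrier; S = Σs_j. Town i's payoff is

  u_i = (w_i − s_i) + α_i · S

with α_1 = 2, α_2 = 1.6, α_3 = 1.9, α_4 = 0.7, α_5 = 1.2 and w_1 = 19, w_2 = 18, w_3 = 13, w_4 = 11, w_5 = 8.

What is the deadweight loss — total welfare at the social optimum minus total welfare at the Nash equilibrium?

70.4

∂u_i/∂s_i = α_i − 1, so town i contributes w_i if α_i > 1, else 0.
α_i > 1 for i ∈ {1, 2, 3, 5}; NE contributions (19, 18, 13, 0, 8), S = 58.
W^NE = Σw_i − S^NE + (Σα_i)·S^NE = 69 + 6.4·58 = 440.2.
Planner: ∂(Σu_j)/∂s_i = Σα_j − 1 = 6.4 > 0, so everyone contributes w_i; S^SO = 69, W^SO = 69 + 6.4·69 = 510.6.
Deadweight loss = 70.4.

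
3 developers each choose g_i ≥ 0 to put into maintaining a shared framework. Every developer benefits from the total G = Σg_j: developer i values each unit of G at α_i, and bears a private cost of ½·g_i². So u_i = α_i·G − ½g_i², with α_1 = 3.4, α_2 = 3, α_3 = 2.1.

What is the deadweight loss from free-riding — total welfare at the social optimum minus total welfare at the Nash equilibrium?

48.61

Developer i's FOC: ∂u_i/∂g_i = α_i − g_i = 0, so g_i* = α_i.
NE contributions = (3.4, 3, 2.1); G = 8.5.
W^NE = (Σα)·G − ½Σα_i² = 8.5² − ½·24.97 = 59.765.
Planner sets g_i = Σα_j = 8.5 for every i, so G^SO = 3·8.5 = 25.5.
W^SO = (Σα)·G^SO − ½·3·(Σα)² = (3/2)·8.5² = 108.375.
Deadweight loss = W^SO − W^NE = 48.61.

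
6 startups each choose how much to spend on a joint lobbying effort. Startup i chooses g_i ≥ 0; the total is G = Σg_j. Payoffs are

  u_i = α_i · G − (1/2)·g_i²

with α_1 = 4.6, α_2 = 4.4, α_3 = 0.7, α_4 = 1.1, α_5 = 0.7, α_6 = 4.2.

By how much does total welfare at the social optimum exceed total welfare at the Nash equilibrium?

523.155

Startup i's FOC: ∂u_i/∂g_i = α_i − g_i = 0, so g_i* = α_i.
NE contributions = (4.6, 4.4, 0.7, 1.1, 0.7, 4.2); G = 15.7.
W^NE = (Σα)·G − ½Σα_i² = 15.7² − ½·60.35 = 216.315.
Planner sets g_i = Σα_j = 15.7 for every i, so G^SO = 6·15.7 = 94.2.
W^SO = (Σα)·G^SO − ½·6·(Σα)² = (6/2)·15.7² = 739.47.
Deadweight loss = W^SO − W^NE = 523.155.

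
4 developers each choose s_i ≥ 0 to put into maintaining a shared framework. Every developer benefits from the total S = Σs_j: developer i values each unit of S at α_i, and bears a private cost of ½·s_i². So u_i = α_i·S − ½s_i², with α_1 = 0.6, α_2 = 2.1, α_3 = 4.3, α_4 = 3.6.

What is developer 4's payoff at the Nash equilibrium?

Developer i's FOC: ∂u_i/∂s_i = α_i − s_i = 0, so s_i* = α_i.
NE contributions = (0.6, 2.1, 4.3, 3.6); S = 10.6.
u_4 = α_4·S − ½·(s_4)² = 3.6·10.6 − ½·3.6² = 31.68.

31.68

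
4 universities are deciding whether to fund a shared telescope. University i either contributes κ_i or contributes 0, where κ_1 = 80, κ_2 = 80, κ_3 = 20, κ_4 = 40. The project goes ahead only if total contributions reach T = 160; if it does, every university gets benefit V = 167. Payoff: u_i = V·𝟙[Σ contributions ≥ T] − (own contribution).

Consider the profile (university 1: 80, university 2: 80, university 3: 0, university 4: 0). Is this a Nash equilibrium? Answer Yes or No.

Yes

Total = 160 ≥ 160: provided.
University 1 (pledges 80, payoff 87): dropping to 0 → total 80, payoff 0. No gain.
University 2 (pledges 80, payoff 87): dropping to 0 → total 80, payoff 0. No gain.
University 3 (pledges 0, payoff 167): pledging 20 → total 180, payoff 147. No gain.
University 4 (pledges 0, payoff 167): pledging 40 → total 200, payoff 127. No gain.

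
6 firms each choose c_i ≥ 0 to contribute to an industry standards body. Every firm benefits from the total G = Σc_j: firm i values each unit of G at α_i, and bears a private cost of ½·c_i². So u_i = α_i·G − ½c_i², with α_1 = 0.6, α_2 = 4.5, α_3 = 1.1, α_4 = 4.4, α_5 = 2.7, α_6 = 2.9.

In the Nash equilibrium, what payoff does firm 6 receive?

42.775

Firm i's FOC: ∂u_i/∂c_i = α_i − c_i = 0, so c_i* = α_i.
NE contributions = (0.6, 4.5, 1.1, 4.4, 2.7, 2.9); G = 16.2.
u_6 = α_6·G − ½·(c_6)² = 2.9·16.2 − ½·2.9² = 42.775.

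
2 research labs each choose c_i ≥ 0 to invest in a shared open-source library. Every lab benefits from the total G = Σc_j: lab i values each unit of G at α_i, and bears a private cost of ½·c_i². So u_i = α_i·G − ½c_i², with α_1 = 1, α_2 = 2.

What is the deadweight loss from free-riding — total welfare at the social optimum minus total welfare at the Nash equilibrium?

2.5

Lab i's FOC: ∂u_i/∂c_i = α_i − c_i = 0, so c_i* = α_i.
NE contributions = (1, 2); G = 3.
W^NE = (Σα)·G − ½Σα_i² = 3² − ½·5 = 6.5.
Planner sets c_i = Σα_j = 3 for every i, so G^SO = 2·3 = 6.
W^SO = (Σα)·G^SO − ½·2·(Σα)² = (2/2)·3² = 9.
Deadweight loss = W^SO − W^NE = 2.5.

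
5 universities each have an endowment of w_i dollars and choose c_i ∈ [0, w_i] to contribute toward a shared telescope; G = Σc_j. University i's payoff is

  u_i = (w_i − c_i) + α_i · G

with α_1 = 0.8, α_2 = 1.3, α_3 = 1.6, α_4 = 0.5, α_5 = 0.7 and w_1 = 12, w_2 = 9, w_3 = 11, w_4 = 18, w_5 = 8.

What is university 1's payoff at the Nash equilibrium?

∂u_i/∂c_i = α_i − 1, so university i contributes w_i if α_i > 1, else 0.
α_i > 1 for i ∈ {2, 3}; NE contributions (0, 9, 11, 0, 0), G = 20.
u_1 = (12 − 0) + 0.8·20 = 28.

28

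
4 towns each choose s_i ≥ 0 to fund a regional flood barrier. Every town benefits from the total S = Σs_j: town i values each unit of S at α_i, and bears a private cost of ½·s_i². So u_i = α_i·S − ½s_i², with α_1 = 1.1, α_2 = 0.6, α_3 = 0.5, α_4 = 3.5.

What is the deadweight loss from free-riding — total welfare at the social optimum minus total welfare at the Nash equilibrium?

Town i's FOC: ∂u_i/∂s_i = α_i − s_i = 0, so s_i* = α_i.
NE contributions = (1.1, 0.6, 0.5, 3.5); S = 5.7.
W^NE = (Σα)·S − ½Σα_i² = 5.7² − ½·14.07 = 25.455.
Planner sets s_i = Σα_j = 5.7 for every i, so S^SO = 4·5.7 = 22.8.
W^SO = (Σα)·S^SO − ½·4·(Σα)² = (4/2)·5.7² = 64.98.
Deadweight loss = W^SO − W^NE = 39.525.

39.525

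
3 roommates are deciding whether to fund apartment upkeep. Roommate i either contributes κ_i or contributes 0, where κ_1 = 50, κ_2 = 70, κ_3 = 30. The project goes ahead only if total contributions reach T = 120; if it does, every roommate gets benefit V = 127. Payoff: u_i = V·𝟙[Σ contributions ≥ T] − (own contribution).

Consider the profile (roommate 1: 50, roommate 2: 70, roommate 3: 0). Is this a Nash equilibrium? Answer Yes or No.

Yes

Total = 120 ≥ 120: provided.
Roommate 1 (pledges 50, payoff 77): dropping to 0 → total 70, payoff 0. No gain.
Roommate 2 (pledges 70, payoff 57): dropping to 0 → total 50, payoff 0. No gain.
Roommate 3 (pledges 0, payoff 127): pledging 30 → total 150, payoff 97. No gain.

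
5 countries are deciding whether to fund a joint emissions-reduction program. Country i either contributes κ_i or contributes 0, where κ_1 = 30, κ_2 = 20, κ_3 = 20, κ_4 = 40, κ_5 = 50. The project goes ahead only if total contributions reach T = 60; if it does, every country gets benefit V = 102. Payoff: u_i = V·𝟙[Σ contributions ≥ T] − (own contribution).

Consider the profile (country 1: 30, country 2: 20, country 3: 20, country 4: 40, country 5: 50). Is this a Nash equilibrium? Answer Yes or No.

Total = 160 ≥ 60: provided.
Country 1 (pledges 30, payoff 72): dropping to 0 → total 130, payoff 102. Profitable deviation.

No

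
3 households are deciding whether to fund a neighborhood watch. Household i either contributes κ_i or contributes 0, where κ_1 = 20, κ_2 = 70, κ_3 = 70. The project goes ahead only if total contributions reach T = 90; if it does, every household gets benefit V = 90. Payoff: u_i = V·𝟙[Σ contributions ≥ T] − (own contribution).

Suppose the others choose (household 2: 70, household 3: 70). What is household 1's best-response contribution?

Others' total = 140 ≥ 90; contributing adds cost 20 for no extra benefit.
Best response: 0.

0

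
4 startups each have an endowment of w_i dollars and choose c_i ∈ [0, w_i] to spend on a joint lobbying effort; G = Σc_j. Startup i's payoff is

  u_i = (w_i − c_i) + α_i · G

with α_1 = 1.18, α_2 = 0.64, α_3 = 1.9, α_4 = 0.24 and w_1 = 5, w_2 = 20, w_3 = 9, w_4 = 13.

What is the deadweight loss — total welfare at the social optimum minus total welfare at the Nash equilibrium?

∂u_i/∂c_i = α_i − 1, so startup i contributes w_i if α_i > 1, else 0.
α_i > 1 for i ∈ {1, 3}; NE contributions (5, 0, 9, 0), G = 14.
W^NE = Σw_i − G^NE + (Σα_i)·G^NE = 47 + 2.96·14 = 88.44.
Planner: ∂(Σu_j)/∂c_i = Σα_j − 1 = 2.96 > 0, so everyone contributes w_i; G^SO = 47, W^SO = 47 + 2.96·47 = 186.12.
Deadweight loss = 97.68.

97.68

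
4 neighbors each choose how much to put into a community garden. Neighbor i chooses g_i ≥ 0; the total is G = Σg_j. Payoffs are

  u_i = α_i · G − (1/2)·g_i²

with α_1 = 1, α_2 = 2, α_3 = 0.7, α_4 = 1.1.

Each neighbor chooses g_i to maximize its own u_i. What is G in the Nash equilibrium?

4.8

Neighbor i's FOC: ∂u_i/∂g_i = α_i − g_i = 0, so g_i* = α_i.
NE contributions = (1, 2, 0.7, 1.1); G = 4.8.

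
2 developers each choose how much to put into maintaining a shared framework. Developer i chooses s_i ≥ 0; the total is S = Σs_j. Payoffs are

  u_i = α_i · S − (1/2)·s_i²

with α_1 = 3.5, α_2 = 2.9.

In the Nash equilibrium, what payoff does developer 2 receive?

14.355

Developer i's FOC: ∂u_i/∂s_i = α_i − s_i = 0, so s_i* = α_i.
NE contributions = (3.5, 2.9); S = 6.4.
u_2 = α_2·S − ½·(s_2)² = 2.9·6.4 − ½·2.9² = 14.355.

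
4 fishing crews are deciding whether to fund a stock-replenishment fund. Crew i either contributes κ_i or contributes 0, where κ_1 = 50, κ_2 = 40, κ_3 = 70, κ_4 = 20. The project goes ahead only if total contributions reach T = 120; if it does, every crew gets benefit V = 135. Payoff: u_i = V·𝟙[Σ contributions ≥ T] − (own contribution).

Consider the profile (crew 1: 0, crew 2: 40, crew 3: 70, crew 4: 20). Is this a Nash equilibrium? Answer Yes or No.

Total = 130 ≥ 120: provided.
Crew 1 (pledges 0, payoff 135): pledging 50 → total 180, payoff 85. No gain.
Crew 2 (pledges 40, payoff 95): dropping to 0 → total 90, payoff 0. No gain.
Crew 3 (pledges 70, payoff 65): dropping to 0 → total 60, payoff 0. No gain.
Crew 4 (pledges 20, payoff 115): dropping to 0 → total 110, payoff 0. No gain.

Yes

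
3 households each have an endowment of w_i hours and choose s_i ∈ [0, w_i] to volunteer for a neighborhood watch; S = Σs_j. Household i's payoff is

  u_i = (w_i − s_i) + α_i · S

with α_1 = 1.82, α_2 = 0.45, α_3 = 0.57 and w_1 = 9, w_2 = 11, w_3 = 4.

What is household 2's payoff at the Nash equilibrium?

∂u_i/∂s_i = α_i − 1, so household i contributes w_i if α_i > 1, else 0.
α_i > 1 for i ∈ {1}; NE contributions (9, 0, 0), S = 9.
u_2 = (11 − 0) + 0.45·9 = 15.05.

15.05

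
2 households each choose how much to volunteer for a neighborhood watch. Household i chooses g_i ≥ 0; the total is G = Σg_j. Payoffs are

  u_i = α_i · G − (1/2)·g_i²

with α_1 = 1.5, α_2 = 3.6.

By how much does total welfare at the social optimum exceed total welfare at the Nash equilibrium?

7.605

Household i's FOC: ∂u_i/∂g_i = α_i − g_i = 0, so g_i* = α_i.
NE contributions = (1.5, 3.6); G = 5.1.
W^NE = (Σα)·G − ½Σα_i² = 5.1² − ½·15.21 = 18.405.
Planner sets g_i = Σα_j = 5.1 for every i, so G^SO = 2·5.1 = 10.2.
W^SO = (Σα)·G^SO − ½·2·(Σα)² = (2/2)·5.1² = 26.01.
Deadweight loss = W^SO − W^NE = 7.605.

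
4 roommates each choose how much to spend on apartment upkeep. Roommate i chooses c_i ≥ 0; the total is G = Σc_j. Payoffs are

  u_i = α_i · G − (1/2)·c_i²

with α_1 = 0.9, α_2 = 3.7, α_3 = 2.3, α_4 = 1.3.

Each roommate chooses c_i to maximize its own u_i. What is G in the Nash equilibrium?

Roommate i's FOC: ∂u_i/∂c_i = α_i − c_i = 0, so c_i* = α_i.
NE contributions = (0.9, 3.7, 2.3, 1.3); G = 8.2.

8.2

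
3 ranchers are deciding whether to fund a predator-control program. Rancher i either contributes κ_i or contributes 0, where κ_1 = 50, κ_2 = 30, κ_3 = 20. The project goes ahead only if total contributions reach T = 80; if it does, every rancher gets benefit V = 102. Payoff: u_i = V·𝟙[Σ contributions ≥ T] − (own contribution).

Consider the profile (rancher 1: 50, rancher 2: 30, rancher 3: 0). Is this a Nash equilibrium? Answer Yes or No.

Yes

Total = 80 ≥ 80: provided.
Rancher 1 (pledges 50, payoff 52): dropping to 0 → total 30, payoff 0. No gain.
Rancher 2 (pledges 30, payoff 72): dropping to 0 → total 50, payoff 0. No gain.
Rancher 3 (pledges 0, payoff 102): pledging 20 → total 100, payoff 82. No gain.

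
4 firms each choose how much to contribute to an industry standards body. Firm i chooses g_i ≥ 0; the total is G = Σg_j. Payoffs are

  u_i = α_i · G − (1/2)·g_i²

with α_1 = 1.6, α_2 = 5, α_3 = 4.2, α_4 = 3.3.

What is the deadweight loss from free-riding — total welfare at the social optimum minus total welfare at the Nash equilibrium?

Firm i's FOC: ∂u_i/∂g_i = α_i − g_i = 0, so g_i* = α_i.
NE contributions = (1.6, 5, 4.2, 3.3); G = 14.1.
W^NE = (Σα)·G − ½Σα_i² = 14.1² − ½·56.09 = 170.765.
Planner sets g_i = Σα_j = 14.1 for every i, so G^SO = 4·14.1 = 56.4.
W^SO = (Σα)·G^SO − ½·4·(Σα)² = (4/2)·14.1² = 397.62.
Deadweight loss = W^SO − W^NE = 226.855.

226.855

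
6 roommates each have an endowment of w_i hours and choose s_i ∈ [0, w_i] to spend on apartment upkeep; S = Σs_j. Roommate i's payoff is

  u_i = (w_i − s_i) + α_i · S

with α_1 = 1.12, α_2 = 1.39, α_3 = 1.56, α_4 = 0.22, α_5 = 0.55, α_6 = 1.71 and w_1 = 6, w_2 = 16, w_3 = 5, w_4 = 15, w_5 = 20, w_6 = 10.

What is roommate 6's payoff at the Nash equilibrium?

∂u_i/∂s_i = α_i − 1, so roommate i contributes w_i if α_i > 1, else 0.
α_i > 1 for i ∈ {1, 2, 3, 6}; NE contributions (6, 16, 5, 0, 0, 10), S = 37.
u_6 = (10 − 10) + 1.71·37 = 63.27.

63.27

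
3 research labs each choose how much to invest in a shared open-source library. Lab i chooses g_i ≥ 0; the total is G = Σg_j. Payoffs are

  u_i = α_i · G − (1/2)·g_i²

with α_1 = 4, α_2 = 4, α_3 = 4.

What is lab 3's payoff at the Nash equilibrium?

40

Lab i's FOC: ∂u_i/∂g_i = α_i − g_i = 0, so g_i* = α_i.
NE contributions = (4, 4, 4); G = 12.
u_3 = α_3·G − ½·(g_3)² = 4·12 − ½·4² = 40.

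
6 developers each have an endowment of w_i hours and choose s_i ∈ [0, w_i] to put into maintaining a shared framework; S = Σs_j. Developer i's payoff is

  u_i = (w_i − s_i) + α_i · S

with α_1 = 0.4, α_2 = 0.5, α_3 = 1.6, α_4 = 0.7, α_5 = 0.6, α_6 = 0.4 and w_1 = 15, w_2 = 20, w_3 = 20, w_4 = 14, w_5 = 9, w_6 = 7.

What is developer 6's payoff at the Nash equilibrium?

15

∂u_i/∂s_i = α_i − 1, so developer i contributes w_i if α_i > 1, else 0.
α_i > 1 for i ∈ {3}; NE contributions (0, 0, 20, 0, 0, 0), S = 20.
u_6 = (7 − 0) + 0.4·20 = 15.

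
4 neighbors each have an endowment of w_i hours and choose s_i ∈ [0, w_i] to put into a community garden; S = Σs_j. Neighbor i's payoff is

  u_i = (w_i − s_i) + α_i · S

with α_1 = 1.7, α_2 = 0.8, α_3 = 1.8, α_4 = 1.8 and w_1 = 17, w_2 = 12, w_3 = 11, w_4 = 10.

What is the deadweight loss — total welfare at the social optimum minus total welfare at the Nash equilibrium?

∂u_i/∂s_i = α_i − 1, so neighbor i contributes w_i if α_i > 1, else 0.
α_i > 1 for i ∈ {1, 3, 4}; NE contributions (17, 0, 11, 10), S = 38.
W^NE = Σw_i − S^NE + (Σα_i)·S^NE = 50 + 5.1·38 = 243.8.
Planner: ∂(Σu_j)/∂s_i = Σα_j − 1 = 5.1 > 0, so everyone contributes w_i; S^SO = 50, W^SO = 50 + 5.1·50 = 305.
Deadweight loss = 61.2.

61.2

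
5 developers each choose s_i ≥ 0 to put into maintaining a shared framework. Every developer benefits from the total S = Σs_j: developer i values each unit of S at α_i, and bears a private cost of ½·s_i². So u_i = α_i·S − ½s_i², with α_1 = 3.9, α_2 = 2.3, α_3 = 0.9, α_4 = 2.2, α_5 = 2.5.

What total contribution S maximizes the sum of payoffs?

59

Planner FOC: ∂(Σu_j)/∂s_i = (Σα_j) − s_i = 0, so s_i^SO = Σα_j = 11.8 for every i; S^SO = 59.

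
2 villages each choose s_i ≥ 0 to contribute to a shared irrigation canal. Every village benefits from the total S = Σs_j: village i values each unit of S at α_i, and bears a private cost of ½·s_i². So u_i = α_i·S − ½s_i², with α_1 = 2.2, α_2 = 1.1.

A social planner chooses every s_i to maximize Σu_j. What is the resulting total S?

Planner FOC: ∂(Σu_j)/∂s_i = (Σα_j) − s_i = 0, so s_i^SO = Σα_j = 3.3 for every i; S^SO = 6.6.

6.6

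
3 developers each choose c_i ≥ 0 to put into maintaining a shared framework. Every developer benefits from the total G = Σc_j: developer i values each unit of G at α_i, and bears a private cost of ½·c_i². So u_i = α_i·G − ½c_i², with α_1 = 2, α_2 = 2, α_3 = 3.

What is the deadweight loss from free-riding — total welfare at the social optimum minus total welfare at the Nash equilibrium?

Developer i's FOC: ∂u_i/∂c_i = α_i − c_i = 0, so c_i* = α_i.
NE contributions = (2, 2, 3); G = 7.
W^NE = (Σα)·G − ½Σα_i² = 7² − ½·17 = 40.5.
Planner sets c_i = Σα_j = 7 for every i, so G^SO = 3·7 = 21.
W^SO = (Σα)·G^SO − ½·3·(Σα)² = (3/2)·7² = 73.5.
Deadweight loss = W^SO − W^NE = 33.

33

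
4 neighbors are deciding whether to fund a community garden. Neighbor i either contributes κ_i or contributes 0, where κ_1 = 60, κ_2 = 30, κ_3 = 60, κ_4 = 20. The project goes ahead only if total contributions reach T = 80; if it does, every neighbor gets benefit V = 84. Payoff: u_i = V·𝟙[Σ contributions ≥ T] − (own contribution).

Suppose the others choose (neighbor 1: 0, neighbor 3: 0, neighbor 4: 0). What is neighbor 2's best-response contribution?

Others' total = 0. Even contributing 30 gives 30 < 80: no benefit either way.
Best response: 0.

0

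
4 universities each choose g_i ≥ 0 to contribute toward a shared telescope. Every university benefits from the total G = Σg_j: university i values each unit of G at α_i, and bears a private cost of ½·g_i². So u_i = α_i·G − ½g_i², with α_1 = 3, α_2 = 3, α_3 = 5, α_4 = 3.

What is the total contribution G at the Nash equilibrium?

University i's FOC: ∂u_i/∂g_i = α_i − g_i = 0, so g_i* = α_i.
NE contributions = (3, 3, 5, 3); G = 14.

14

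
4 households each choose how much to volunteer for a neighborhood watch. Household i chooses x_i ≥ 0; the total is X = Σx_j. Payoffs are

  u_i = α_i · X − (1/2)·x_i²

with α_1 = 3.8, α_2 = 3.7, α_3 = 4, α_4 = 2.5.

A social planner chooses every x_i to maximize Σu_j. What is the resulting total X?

56

Planner FOC: ∂(Σu_j)/∂x_i = (Σα_j) − x_i = 0, so x_i^SO = Σα_j = 14 for every i; X^SO = 56.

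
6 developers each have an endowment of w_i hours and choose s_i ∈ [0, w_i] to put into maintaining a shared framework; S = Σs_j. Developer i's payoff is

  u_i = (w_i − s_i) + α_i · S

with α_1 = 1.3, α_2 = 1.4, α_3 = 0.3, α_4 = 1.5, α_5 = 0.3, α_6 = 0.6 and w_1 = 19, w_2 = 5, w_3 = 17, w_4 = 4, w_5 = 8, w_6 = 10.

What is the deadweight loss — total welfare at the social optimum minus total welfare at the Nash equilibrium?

154

∂u_i/∂s_i = α_i − 1, so developer i contributes w_i if α_i > 1, else 0.
α_i > 1 for i ∈ {1, 2, 4}; NE contributions (19, 5, 0, 4, 0, 0), S = 28.
W^NE = Σw_i − S^NE + (Σα_i)·S^NE = 63 + 4.4·28 = 186.2.
Planner: ∂(Σu_j)/∂s_i = Σα_j − 1 = 4.4 > 0, so everyone contributes w_i; S^SO = 63, W^SO = 63 + 4.4·63 = 340.2.
Deadweight loss = 154.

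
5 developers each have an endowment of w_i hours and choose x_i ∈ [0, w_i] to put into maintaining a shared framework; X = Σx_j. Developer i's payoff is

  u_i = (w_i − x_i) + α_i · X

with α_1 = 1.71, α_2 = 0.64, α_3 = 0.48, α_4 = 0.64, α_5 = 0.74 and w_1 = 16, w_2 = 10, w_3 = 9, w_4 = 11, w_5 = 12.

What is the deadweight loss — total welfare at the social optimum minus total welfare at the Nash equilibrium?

134.82

∂u_i/∂x_i = α_i − 1, so developer i contributes w_i if α_i > 1, else 0.
α_i > 1 for i ∈ {1}; NE contributions (16, 0, 0, 0, 0), X = 16.
W^NE = Σw_i − X^NE + (Σα_i)·X^NE = 58 + 3.21·16 = 109.36.
Planner: ∂(Σu_j)/∂x_i = Σα_j − 1 = 3.21 > 0, so everyone contributes w_i; X^SO = 58, W^SO = 58 + 3.21·58 = 244.18.
Deadweight loss = 134.82.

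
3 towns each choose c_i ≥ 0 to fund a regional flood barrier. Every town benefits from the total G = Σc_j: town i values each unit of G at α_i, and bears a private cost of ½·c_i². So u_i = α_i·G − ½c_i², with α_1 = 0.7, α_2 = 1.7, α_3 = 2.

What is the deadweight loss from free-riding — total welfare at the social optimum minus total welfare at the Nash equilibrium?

13.37

Town i's FOC: ∂u_i/∂c_i = α_i − c_i = 0, so c_i* = α_i.
NE contributions = (0.7, 1.7, 2); G = 4.4.
W^NE = (Σα)·G − ½Σα_i² = 4.4² − ½·7.38 = 15.67.
Planner sets c_i = Σα_j = 4.4 for every i, so G^SO = 3·4.4 = 13.2.
W^SO = (Σα)·G^SO − ½·3·(Σα)² = (3/2)·4.4² = 29.04.
Deadweight loss = W^SO − W^NE = 13.37.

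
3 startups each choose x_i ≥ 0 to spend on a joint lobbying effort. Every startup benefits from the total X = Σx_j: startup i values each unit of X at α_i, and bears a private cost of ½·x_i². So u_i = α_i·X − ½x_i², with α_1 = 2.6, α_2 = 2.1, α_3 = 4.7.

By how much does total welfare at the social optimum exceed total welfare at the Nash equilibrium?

60.81

Startup i's FOC: ∂u_i/∂x_i = α_i − x_i = 0, so x_i* = α_i.
NE contributions = (2.6, 2.1, 4.7); X = 9.4.
W^NE = (Σα)·X − ½Σα_i² = 9.4² − ½·33.26 = 71.73.
Planner sets x_i = Σα_j = 9.4 for every i, so X^SO = 3·9.4 = 28.2.
W^SO = (Σα)·X^SO − ½·3·(Σα)² = (3/2)·9.4² = 132.54.
Deadweight loss = W^SO − W^NE = 60.81.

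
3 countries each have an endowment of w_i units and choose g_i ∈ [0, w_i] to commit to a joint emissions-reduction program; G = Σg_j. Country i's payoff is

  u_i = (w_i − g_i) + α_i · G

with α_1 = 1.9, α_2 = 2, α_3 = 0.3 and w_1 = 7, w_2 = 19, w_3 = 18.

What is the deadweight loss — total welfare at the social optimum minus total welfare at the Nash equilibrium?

∂u_i/∂g_i = α_i − 1, so country i contributes w_i if α_i > 1, else 0.
α_i > 1 for i ∈ {1, 2}; NE contributions (7, 19, 0), G = 26.
W^NE = Σw_i − G^NE + (Σα_i)·G^NE = 44 + 3.2·26 = 127.2.
Planner: ∂(Σu_j)/∂g_i = Σα_j − 1 = 3.2 > 0, so everyone contributes w_i; G^SO = 44, W^SO = 44 + 3.2·44 = 184.8.
Deadweight loss = 57.6.

57.6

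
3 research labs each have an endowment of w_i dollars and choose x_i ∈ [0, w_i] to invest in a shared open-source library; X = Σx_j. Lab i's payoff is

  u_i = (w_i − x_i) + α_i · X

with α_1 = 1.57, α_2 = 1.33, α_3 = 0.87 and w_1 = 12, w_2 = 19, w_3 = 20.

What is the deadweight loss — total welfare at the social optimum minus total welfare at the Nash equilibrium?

55.4

∂u_i/∂x_i = α_i − 1, so lab i contributes w_i if α_i > 1, else 0.
α_i > 1 for i ∈ {1, 2}; NE contributions (12, 19, 0), X = 31.
W^NE = Σw_i − X^NE + (Σα_i)·X^NE = 51 + 2.77·31 = 136.87.
Planner: ∂(Σu_j)/∂x_i = Σα_j − 1 = 2.77 > 0, so everyone contributes w_i; X^SO = 51, W^SO = 51 + 2.77·51 = 192.27.
Deadweight loss = 55.4.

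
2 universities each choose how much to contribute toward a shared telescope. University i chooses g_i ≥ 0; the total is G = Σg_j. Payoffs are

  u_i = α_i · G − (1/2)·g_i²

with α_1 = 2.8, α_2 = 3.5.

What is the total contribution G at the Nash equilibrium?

6.3

University i's FOC: ∂u_i/∂g_i = α_i − g_i = 0, so g_i* = α_i.
NE contributions = (2.8, 3.5); G = 6.3.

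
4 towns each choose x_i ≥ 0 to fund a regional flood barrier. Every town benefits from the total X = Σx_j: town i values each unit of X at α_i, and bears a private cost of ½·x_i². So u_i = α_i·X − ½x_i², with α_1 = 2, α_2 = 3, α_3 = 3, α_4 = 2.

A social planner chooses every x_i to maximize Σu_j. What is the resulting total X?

Planner FOC: ∂(Σu_j)/∂x_i = (Σα_j) − x_i = 0, so x_i^SO = Σα_j = 10 for every i; X^SO = 40.

40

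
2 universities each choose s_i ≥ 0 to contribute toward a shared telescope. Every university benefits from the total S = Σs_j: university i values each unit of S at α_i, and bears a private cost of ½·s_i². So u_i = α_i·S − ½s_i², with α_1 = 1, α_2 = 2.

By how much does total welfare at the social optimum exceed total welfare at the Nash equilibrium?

University i's FOC: ∂u_i/∂s_i = α_i − s_i = 0, so s_i* = α_i.
NE contributions = (1, 2); S = 3.
W^NE = (Σα)·S − ½Σα_i² = 3² − ½·5 = 6.5.
Planner sets s_i = Σα_j = 3 for every i, so S^SO = 2·3 = 6.
W^SO = (Σα)·S^SO − ½·2·(Σα)² = (2/2)·3² = 9.
Deadweight loss = W^SO − W^NE = 2.5.

2.5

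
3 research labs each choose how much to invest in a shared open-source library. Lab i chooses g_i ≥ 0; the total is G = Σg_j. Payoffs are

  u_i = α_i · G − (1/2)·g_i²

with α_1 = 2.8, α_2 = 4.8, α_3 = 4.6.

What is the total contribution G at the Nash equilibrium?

Lab i's FOC: ∂u_i/∂g_i = α_i − g_i = 0, so g_i* = α_i.
NE contributions = (2.8, 4.8, 4.6); G = 12.2.

12.2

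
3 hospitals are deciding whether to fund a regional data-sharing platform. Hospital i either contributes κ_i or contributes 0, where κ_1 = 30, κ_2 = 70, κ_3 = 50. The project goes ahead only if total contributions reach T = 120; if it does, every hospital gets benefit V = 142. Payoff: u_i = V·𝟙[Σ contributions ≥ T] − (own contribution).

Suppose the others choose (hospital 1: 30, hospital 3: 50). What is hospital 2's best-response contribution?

Others' total = 80. Contributing 70 brings total to 150 ≥ 120: gain V − κ_2 = 72.
Best response: 70.

70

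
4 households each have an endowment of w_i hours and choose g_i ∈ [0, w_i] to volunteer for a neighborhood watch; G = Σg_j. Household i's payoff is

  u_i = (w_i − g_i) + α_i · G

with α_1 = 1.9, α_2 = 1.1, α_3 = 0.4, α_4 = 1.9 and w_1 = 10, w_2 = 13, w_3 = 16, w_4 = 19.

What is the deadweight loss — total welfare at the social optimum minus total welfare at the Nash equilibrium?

68.8

∂u_i/∂g_i = α_i − 1, so household i contributes w_i if α_i > 1, else 0.
α_i > 1 for i ∈ {1, 2, 4}; NE contributions (10, 13, 0, 19), G = 42.
W^NE = Σw_i − G^NE + (Σα_i)·G^NE = 58 + 4.3·42 = 238.6.
Planner: ∂(Σu_j)/∂g_i = Σα_j − 1 = 4.3 > 0, so everyone contributes w_i; G^SO = 58, W^SO = 58 + 4.3·58 = 307.4.
Deadweight loss = 68.8.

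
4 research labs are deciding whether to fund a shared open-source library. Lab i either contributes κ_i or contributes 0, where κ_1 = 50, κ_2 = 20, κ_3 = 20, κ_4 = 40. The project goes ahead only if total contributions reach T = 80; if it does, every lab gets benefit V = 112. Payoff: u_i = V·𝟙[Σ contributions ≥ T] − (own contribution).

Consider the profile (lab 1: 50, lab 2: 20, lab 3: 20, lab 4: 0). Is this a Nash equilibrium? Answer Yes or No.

Yes

Total = 90 ≥ 80: provided.
Lab 1 (pledges 50, payoff 62): dropping to 0 → total 40, payoff 0. No gain.
Lab 2 (pledges 20, payoff 92): dropping to 0 → total 70, payoff 0. No gain.
Lab 3 (pledges 20, payoff 92): dropping to 0 → total 70, payoff 0. No gain.
Lab 4 (pledges 0, payoff 112): pledging 40 → total 130, payoff 72. No gain.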